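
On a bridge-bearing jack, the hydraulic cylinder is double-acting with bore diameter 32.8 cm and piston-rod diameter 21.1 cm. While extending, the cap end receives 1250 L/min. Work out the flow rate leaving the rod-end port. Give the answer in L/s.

Cap-side area A_cap = π/4 × (32.8 cm)² = 845.0 cm^2
Rod-side annular area A_ann = π/4 × (32.8² − 21.1²) = 495.3 cm^2
Piston speed v = Q_in/A_cap; rod-end outflow Q_out = v × A_ann = Q_in × A_ann/A_cap.

Q_out ≈ 12.2 L/s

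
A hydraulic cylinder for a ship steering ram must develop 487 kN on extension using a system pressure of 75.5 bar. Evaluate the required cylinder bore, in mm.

D ≈ 287 mm

Extension force acts on the full piston face: F = P × (π/4)D².
D = √(4F / (πP)) = √(4 × 487 kN / (π × 75.5 bar))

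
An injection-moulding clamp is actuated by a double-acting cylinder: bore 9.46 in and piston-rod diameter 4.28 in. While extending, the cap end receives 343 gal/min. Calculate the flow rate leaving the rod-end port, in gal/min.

Cap-side area A_cap = π/4 × (9.46 in)² = 70.29 in^2
Rod-side annular area A_ann = π/4 × (9.46² − 4.28²) = 55.90 in^2
Piston speed v = Q_in/A_cap; rod-end outflow Q_out = v × A_ann = Q_in × A_ann/A_cap.

Q_out ≈ 273 gal/min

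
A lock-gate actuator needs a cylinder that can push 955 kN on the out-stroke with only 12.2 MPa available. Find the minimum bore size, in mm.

D ≈ 316 mm

Extension force acts on the full piston face: F = P × (π/4)D².
D = √(4F / (πP)) = √(4 × 955 kN / (π × 12.2 MPa))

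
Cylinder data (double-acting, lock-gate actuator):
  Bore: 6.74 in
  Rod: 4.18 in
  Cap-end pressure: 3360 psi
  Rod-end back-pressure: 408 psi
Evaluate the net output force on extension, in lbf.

Cap-side area A_cap = π/4 × (6.74 in)² = 35.68 in^2
Rod-side annular area A_ann = π/4 × (6.74² − 4.18²) = 21.96 in^2
Net thrust = P_cap·A_cap − P_rod·A_ann = 1.199e5 lbf − 8958 lbf

F ≈ 1.11e5 lbf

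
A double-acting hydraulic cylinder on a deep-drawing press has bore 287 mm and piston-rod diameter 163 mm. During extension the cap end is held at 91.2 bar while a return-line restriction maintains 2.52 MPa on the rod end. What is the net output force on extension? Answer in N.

Cap-side area A_cap = π/4 × (287 mm)² = 64690 mm^2
Rod-side annular area A_ann = π/4 × (287² − 163²) = 43830 mm^2
Net thrust = P_cap·A_cap − P_rod·A_ann = 5.900e5 N − 1.104e5 N

F ≈ 4.80e5 N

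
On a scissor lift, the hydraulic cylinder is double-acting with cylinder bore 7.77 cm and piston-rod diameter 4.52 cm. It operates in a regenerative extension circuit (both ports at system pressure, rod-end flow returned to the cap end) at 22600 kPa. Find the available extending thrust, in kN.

F ≈ 36.3 kN

With equal pressure on both faces, forces on the annular region cancel; the net push is pressure × rod cross-section.
Rod cross-section A_rod = π/4 × (4.52 cm)² = 16.05 cm^2
F = P × A_rod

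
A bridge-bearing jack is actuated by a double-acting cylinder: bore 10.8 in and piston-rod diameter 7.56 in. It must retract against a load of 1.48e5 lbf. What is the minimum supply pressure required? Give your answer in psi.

Rod-side annular area A_ann = π/4 × (10.8² − 7.56²) = 46.72 in^2
Retraction: pressure acts on the annular area.
P = F / A = 1.48e5 lbf / A

P ≈ 3170 psi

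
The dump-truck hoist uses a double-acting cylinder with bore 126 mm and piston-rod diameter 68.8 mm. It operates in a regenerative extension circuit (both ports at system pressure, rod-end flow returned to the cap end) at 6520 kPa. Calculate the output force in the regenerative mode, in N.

F ≈ 24200 N

With equal pressure on both faces, forces on the annular region cancel; the net push is pressure × rod cross-section.
Rod cross-section A_rod = π/4 × (68.8 mm)² = 3718 mm^2
F = P × A_rod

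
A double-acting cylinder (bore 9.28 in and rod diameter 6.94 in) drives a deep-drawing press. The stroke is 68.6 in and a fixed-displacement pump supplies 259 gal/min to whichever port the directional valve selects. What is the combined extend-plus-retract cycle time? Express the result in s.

t ≈ 6.70 s

Cap-side area A_cap = π/4 × (9.28 in)² = 67.64 in^2
Rod-side annular area A_ann = π/4 × (9.28² − 6.94²) = 29.81 in^2
t_ext = A_cap·L/Q = 4.653 s
t_ret = A_ann·L/Q = 2.051 s
t_cycle = t_ext + t_ret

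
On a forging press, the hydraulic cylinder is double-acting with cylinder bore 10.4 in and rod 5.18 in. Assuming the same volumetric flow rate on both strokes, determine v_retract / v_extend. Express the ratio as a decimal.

v_ret/v_ext ≈ 1.33

Cap-side area A_cap = π/4 × (10.4 in)² = 84.95 in^2
Rod-side annular area A_ann = π/4 × (10.4² − 5.18²) = 63.87 in^2
For equal Q, v ∝ 1/A, so v_ret/v_ext = A_cap/A_ann.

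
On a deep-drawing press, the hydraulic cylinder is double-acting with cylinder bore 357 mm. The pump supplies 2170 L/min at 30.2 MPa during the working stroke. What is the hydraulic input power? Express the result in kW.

Hydraulic power = P × Q

W ≈ 1090 kW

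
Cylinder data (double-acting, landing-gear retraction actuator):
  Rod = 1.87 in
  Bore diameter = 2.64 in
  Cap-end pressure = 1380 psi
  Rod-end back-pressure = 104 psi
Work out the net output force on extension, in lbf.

Cap-side area A_cap = π/4 × (2.64 in)² = 5.474 in^2
Rod-side annular area A_ann = π/4 × (2.64² − 1.87²) = 2.727 in^2
Net thrust = P_cap·A_cap − P_rod·A_ann = 7554 lbf − 283.7 lbf

F ≈ 7270 lbf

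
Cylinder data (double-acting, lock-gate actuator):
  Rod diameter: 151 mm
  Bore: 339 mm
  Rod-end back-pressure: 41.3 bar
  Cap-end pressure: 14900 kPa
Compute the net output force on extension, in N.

F ≈ 1.05e6 N

Cap-side area A_cap = π/4 × (339 mm)² = 90260 mm^2
Rod-side annular area A_ann = π/4 × (339² − 151²) = 72350 mm^2
Net thrust = P_cap·A_cap − P_rod·A_ann = 1.345e6 N − 2.988e5 N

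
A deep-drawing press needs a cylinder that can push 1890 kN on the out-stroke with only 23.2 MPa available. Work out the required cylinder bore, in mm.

D ≈ 322 mm

Extension force acts on the full piston face: F = P × (π/4)D².
D = √(4F / (πP)) = √(4 × 1890 kN / (π × 23.2 MPa))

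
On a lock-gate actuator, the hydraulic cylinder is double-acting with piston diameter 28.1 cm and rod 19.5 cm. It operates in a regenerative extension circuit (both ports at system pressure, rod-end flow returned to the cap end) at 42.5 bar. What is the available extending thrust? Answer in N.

With equal pressure on both faces, forces on the annular region cancel; the net push is pressure × rod cross-section.
Rod cross-section A_rod = π/4 × (19.5 cm)² = 298.6 cm^2
F = P × A_rod

F ≈ 1.27e5 N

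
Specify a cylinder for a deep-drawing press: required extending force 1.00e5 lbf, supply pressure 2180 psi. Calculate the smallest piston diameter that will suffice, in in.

D ≈ 7.64 in

Extension force acts on the full piston face: F = P × (π/4)D².
D = √(4F / (πP)) = √(4 × 1.00e5 lbf / (π × 2180 psi))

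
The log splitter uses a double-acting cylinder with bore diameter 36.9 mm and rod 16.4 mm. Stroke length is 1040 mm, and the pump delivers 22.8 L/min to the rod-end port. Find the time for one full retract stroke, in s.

Rod-side annular area A_ann = π/4 × (36.9² − 16.4²) = 858.2 mm^2
Swept volume V = A × L; t = V / Q = A·L / Q

t ≈ 2.35 s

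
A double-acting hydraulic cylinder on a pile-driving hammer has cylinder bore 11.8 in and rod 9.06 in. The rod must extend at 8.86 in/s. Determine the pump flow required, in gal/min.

Q ≈ 252 gal/min

Cap-side area A_cap = π/4 × (11.8 in)² = 109.4 in^2
Q = A × v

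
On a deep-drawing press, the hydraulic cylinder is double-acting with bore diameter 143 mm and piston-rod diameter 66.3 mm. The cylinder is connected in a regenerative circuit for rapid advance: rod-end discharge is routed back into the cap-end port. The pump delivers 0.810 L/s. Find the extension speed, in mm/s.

v ≈ 235 mm/s

In regeneration the rod-end outflow joins the pump flow into the cap end, so the net volume the pump must supply per unit advance equals the rod cross-section area.
Rod cross-section A_rod = π/4 × (66.3 mm)² = 3452 mm^2
v = Q_pump / A_rod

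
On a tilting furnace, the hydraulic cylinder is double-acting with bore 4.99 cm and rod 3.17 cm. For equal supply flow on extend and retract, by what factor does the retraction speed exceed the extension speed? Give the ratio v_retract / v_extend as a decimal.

Cap-side area A_cap = π/4 × (4.99 cm)² = 19.56 cm^2
Rod-side annular area A_ann = π/4 × (4.99² − 3.17²) = 11.66 cm^2
For equal Q, v ∝ 1/A, so v_ret/v_ext = A_cap/A_ann.

v_ret/v_ext ≈ 1.68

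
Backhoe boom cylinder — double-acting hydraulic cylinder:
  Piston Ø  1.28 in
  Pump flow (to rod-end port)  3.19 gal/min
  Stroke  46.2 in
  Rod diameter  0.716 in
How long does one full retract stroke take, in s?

t ≈ 3.33 s

Rod-side annular area A_ann = π/4 × (1.28² − 0.716²) = 0.8842 in^2
Swept volume V = A × L; t = V / Q = A·L / Q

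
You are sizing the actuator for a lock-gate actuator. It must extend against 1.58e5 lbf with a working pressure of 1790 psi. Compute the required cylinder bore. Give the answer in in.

Extension force acts on the full piston face: F = P × (π/4)D².
D = √(4F / (πP)) = √(4 × 1.58e5 lbf / (π × 1790 psi))

D ≈ 10.6 in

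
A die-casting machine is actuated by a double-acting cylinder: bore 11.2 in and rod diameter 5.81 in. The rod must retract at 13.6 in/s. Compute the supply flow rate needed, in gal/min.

Rod-side annular area A_ann = π/4 × (11.2² − 5.81²) = 72.01 in^2
Q = A × v

Q ≈ 254 gal/min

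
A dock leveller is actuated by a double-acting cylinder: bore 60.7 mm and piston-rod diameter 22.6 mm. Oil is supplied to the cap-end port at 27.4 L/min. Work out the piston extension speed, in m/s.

Cap-side area A_cap = π/4 × (60.7 mm)² = 2894 mm^2
v = Q / A

v ≈ 0.158 m/s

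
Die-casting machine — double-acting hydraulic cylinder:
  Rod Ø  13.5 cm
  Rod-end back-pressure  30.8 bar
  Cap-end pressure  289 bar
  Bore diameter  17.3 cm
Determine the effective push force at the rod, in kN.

F ≈ 651 kN

Cap-side area A_cap = π/4 × (17.3 cm)² = 235.1 cm^2
Rod-side annular area A_ann = π/4 × (17.3² − 13.5²) = 91.92 cm^2
Net thrust = P_cap·A_cap − P_rod·A_ann = 679.3 kN − 28.31 kN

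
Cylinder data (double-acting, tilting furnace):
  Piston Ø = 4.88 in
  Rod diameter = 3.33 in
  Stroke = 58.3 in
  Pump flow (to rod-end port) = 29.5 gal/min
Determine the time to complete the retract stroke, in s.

Rod-side annular area A_ann = π/4 × (4.88² − 3.33²) = 9.995 in^2
Swept volume V = A × L; t = V / Q = A·L / Q

t ≈ 5.13 s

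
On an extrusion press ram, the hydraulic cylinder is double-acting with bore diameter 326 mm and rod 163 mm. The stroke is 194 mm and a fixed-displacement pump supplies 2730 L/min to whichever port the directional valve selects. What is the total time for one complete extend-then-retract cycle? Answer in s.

Cap-side area A_cap = π/4 × (326 mm)² = 83470 mm^2
Rod-side annular area A_ann = π/4 × (326² − 163²) = 62600 mm^2
t_ext = A_cap·L/Q = 0.3559 s
t_ret = A_ann·L/Q = 0.2669 s
t_cycle = t_ext + t_ret

t ≈ 0.623 s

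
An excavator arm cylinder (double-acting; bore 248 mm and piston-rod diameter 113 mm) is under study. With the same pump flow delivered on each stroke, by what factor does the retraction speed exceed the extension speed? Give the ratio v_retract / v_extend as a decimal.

Cap-side area A_cap = π/4 × (248 mm)² = 48310 mm^2
Rod-side annular area A_ann = π/4 × (248² − 113²) = 38280 mm^2
For equal Q, v ∝ 1/A, so v_ret/v_ext = A_cap/A_ann.

v_ret/v_ext ≈ 1.26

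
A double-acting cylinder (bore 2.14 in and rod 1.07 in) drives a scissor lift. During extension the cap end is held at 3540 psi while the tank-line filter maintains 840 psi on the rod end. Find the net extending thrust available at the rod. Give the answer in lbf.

Cap-side area A_cap = π/4 × (2.14 in)² = 3.597 in^2
Rod-side annular area A_ann = π/4 × (2.14² − 1.07²) = 2.698 in^2
Net thrust = P_cap·A_cap − P_rod·A_ann = 12730 lbf − 2266 lbf

F ≈ 10500 lbf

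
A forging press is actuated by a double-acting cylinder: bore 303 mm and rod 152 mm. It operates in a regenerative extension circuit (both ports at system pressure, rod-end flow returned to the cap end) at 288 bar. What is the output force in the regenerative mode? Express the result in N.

F ≈ 5.23e5 N

With equal pressure on both faces, forces on the annular region cancel; the net push is pressure × rod cross-section.
Rod cross-section A_rod = π/4 × (152 mm)² = 18150 mm^2
F = P × A_rod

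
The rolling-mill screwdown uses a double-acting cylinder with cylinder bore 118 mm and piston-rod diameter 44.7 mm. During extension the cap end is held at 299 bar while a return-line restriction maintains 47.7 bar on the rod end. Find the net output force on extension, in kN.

F ≈ 282 kN

Cap-side area A_cap = π/4 × (118 mm)² = 10940 mm^2
Rod-side annular area A_ann = π/4 × (118² − 44.7²) = 9367 mm^2
Net thrust = P_cap·A_cap − P_rod·A_ann = 327.0 kN − 44.68 kN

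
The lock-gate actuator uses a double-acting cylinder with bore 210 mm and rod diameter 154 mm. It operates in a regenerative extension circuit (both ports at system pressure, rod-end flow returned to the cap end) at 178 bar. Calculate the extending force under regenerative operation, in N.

F ≈ 3.32e5 N

With equal pressure on both faces, forces on the annular region cancel; the net push is pressure × rod cross-section.
Rod cross-section A_rod = π/4 × (154 mm)² = 18630 mm^2
F = P × A_rod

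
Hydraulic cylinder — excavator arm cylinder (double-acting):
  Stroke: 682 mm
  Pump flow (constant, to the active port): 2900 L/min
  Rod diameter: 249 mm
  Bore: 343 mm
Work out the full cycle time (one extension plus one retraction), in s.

t ≈ 1.92 s

Cap-side area A_cap = π/4 × (343 mm)² = 92400 mm^2
Rod-side annular area A_ann = π/4 × (343² − 249²) = 43710 mm^2
t_ext = A_cap·L/Q = 1.304 s
t_ret = A_ann·L/Q = 0.6167 s
t_cycle = t_ext + t_ret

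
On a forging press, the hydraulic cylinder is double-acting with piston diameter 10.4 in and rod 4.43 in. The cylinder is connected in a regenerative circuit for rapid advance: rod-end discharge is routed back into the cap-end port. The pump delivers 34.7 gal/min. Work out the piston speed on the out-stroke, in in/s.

In regeneration the rod-end outflow joins the pump flow into the cap end, so the net volume the pump must supply per unit advance equals the rod cross-section area.
Rod cross-section A_rod = π/4 × (4.43 in)² = 15.41 in^2
v = Q_pump / A_rod

v ≈ 8.67 in/s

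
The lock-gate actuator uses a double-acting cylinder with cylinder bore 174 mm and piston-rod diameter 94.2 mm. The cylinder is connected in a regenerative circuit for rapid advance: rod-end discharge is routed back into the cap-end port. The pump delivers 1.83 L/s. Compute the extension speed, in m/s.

In regeneration the rod-end outflow joins the pump flow into the cap end, so the net volume the pump must supply per unit advance equals the rod cross-section area.
Rod cross-section A_rod = π/4 × (94.2 mm)² = 6969 mm^2
v = Q_pump / A_rod

v ≈ 0.263 m/s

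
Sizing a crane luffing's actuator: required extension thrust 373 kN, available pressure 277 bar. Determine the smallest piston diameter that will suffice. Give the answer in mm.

D ≈ 131 mm

Extension force acts on the full piston face: F = P × (π/4)D².
D = √(4F / (πP)) = √(4 × 373 kN / (π × 277 bar))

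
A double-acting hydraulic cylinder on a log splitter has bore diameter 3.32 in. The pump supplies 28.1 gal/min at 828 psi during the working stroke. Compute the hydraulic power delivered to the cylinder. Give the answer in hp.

W ≈ 13.6 hp

Hydraulic power = P × Q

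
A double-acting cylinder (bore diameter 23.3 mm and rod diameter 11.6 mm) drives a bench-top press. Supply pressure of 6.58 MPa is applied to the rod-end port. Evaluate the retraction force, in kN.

Rod-side annular area A_ann = π/4 × (23.3² − 11.6²) = 320.7 mm^2
On retraction the pressure acts on the annular area (bore minus rod).
F = P × A_ann

F ≈ 2.11 kN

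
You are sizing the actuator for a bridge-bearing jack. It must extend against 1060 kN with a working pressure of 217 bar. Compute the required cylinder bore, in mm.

Extension force acts on the full piston face: F = P × (π/4)D².
D = √(4F / (πP)) = √(4 × 1060 kN / (π × 217 bar))

D ≈ 249 mm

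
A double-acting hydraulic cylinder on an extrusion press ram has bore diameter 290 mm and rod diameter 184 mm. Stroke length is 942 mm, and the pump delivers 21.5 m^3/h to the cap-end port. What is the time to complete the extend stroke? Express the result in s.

Cap-side area A_cap = π/4 × (290 mm)² = 66050 mm^2
Swept volume V = A × L; t = V / Q = A·L / Q

t ≈ 10.4 s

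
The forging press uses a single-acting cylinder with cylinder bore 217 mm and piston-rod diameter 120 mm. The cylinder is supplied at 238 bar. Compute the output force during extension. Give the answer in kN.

Cap-side area A_cap = π/4 × (217 mm)² = 36980 mm^2
F = P × A_cap = 238 bar × A_cap

F ≈ 880 kN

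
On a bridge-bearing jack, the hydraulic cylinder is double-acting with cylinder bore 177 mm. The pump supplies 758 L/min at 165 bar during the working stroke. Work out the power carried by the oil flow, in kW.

Hydraulic power = P × Q

W ≈ 208 kW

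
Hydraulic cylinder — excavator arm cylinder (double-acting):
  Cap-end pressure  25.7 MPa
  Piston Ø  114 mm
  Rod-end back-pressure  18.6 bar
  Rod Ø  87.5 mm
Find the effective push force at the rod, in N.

Cap-side area A_cap = π/4 × (114 mm)² = 10210 mm^2
Rod-side annular area A_ann = π/4 × (114² − 87.5²) = 4194 mm^2
Net thrust = P_cap·A_cap − P_rod·A_ann = 2.623e5 N − 7801 N

F ≈ 2.55e5 N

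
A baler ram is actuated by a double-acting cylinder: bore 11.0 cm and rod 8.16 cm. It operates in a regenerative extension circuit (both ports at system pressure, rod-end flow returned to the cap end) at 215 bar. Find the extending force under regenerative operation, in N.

With equal pressure on both faces, forces on the annular region cancel; the net push is pressure × rod cross-section.
Rod cross-section A_rod = π/4 × (8.16 cm)² = 52.30 cm^2
F = P × A_rod

F ≈ 1.12e5 N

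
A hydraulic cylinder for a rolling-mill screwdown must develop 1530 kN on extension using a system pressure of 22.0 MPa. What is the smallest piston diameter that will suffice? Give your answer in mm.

Extension force acts on the full piston face: F = P × (π/4)D².
D = √(4F / (πP)) = √(4 × 1530 kN / (π × 22.0 MPa))

D ≈ 298 mm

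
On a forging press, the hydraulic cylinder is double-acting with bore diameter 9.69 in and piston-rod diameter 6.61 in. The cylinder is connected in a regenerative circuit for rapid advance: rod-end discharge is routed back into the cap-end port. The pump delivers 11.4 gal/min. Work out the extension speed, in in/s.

In regeneration the rod-end outflow joins the pump flow into the cap end, so the net volume the pump must supply per unit advance equals the rod cross-section area.
Rod cross-section A_rod = π/4 × (6.61 in)² = 34.32 in^2
v = Q_pump / A_rod

v ≈ 1.28 in/s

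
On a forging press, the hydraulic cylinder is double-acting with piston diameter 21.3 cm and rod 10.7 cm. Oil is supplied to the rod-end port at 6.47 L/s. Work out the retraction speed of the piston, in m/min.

Rod-side annular area A_ann = π/4 × (21.3² − 10.7²) = 266.4 cm^2
Flow into the rod-end port fills the annular volume.
v = Q / A

v ≈ 14.6 m/min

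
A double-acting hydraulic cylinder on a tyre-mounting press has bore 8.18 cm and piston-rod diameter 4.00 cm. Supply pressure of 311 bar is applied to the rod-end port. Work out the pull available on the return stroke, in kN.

F ≈ 124 kN

Rod-side annular area A_ann = π/4 × (8.18² − 4.00²) = 39.99 cm^2
On retraction the pressure acts on the annular area (bore minus rod).
F = P × A_ann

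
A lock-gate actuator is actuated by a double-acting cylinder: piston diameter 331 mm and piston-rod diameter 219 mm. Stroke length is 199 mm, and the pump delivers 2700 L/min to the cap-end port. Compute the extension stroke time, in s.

Cap-side area A_cap = π/4 × (331 mm)² = 86050 mm^2
Swept volume V = A × L; t = V / Q = A·L / Q

t ≈ 0.381 s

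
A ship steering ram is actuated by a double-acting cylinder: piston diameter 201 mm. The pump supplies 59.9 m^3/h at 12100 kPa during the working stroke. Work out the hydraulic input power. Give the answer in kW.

W ≈ 201 kW

Hydraulic power = P × Q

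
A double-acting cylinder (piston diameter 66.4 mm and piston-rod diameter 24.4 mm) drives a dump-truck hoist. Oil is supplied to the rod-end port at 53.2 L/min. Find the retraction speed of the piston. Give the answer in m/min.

Rod-side annular area A_ann = π/4 × (66.4² − 24.4²) = 2995 mm^2
Flow into the rod-end port fills the annular volume.
v = Q / A

v ≈ 17.8 m/min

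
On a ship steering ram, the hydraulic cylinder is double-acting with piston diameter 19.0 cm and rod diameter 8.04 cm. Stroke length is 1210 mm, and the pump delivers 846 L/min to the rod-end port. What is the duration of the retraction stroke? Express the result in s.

Rod-side annular area A_ann = π/4 × (19.0² − 8.04²) = 232.8 cm^2
Swept volume V = A × L; t = V / Q = A·L / Q

t ≈ 2.00 s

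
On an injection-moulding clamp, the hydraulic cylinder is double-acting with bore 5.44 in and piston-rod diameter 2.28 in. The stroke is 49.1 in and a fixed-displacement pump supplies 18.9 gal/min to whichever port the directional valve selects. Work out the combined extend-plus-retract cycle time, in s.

t ≈ 28.6 s

Cap-side area A_cap = π/4 × (5.44 in)² = 23.24 in^2
Rod-side annular area A_ann = π/4 × (5.44² − 2.28²) = 19.16 in^2
t_ext = A_cap·L/Q = 15.68 s
t_ret = A_ann·L/Q = 12.93 s
t_cycle = t_ext + t_ret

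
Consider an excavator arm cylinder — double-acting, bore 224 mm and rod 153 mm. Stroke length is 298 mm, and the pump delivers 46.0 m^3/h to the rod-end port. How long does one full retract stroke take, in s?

t ≈ 0.490 s

Rod-side annular area A_ann = π/4 × (224² − 153²) = 21020 mm^2
Swept volume V = A × L; t = V / Q = A·L / Q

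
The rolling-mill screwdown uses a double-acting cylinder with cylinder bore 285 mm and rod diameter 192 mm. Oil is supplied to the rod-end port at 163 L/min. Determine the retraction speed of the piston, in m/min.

Rod-side annular area A_ann = π/4 × (285² − 192²) = 34840 mm^2
Flow into the rod-end port fills the annular volume.
v = Q / A

v ≈ 4.68 m/min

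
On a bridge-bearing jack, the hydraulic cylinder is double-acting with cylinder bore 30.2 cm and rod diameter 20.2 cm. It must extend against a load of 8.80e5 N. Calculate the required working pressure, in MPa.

P ≈ 12.3 MPa

Cap-side area A_cap = π/4 × (30.2 cm)² = 716.3 cm^2
P = F / A = 8.80e5 N / A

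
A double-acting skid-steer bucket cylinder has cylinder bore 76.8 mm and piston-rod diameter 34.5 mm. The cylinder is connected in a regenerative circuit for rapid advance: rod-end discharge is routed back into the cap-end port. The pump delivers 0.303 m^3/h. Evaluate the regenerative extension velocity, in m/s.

v ≈ 0.0900 m/s

In regeneration the rod-end outflow joins the pump flow into the cap end, so the net volume the pump must supply per unit advance equals the rod cross-section area.
Rod cross-section A_rod = π/4 × (34.5 mm)² = 934.8 mm^2
v = Q_pump / A_rod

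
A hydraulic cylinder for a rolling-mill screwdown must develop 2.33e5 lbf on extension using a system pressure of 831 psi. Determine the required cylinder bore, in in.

Extension force acts on the full piston face: F = P × (π/4)D².
D = √(4F / (πP)) = √(4 × 2.33e5 lbf / (π × 831 psi))

D ≈ 18.9 in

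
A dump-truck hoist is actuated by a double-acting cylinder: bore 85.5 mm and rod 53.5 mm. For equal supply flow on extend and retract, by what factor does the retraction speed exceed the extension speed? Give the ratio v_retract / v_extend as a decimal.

Cap-side area A_cap = π/4 × (85.5 mm)² = 5741 mm^2
Rod-side annular area A_ann = π/4 × (85.5² − 53.5²) = 3493 mm^2
For equal Q, v ∝ 1/A, so v_ret/v_ext = A_cap/A_ann.

v_ret/v_ext ≈ 1.64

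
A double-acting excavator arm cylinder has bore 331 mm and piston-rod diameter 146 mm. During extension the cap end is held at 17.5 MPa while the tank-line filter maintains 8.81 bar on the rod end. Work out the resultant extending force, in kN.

Cap-side area A_cap = π/4 × (331 mm)² = 86050 mm^2
Rod-side annular area A_ann = π/4 × (331² − 146²) = 69310 mm^2
Net thrust = P_cap·A_cap − P_rod·A_ann = 1506 kN − 61.06 kN

F ≈ 1440 kN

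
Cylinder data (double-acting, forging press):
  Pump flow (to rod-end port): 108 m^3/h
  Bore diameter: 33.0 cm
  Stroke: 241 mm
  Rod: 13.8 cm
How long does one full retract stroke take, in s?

t ≈ 0.567 s

Rod-side annular area A_ann = π/4 × (33.0² − 13.8²) = 705.7 cm^2
Swept volume V = A × L; t = V / Q = A·L / Q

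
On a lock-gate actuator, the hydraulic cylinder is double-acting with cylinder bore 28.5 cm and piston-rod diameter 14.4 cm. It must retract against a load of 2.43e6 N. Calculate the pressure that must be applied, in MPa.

Rod-side annular area A_ann = π/4 × (28.5² − 14.4²) = 475.1 cm^2
Retraction: pressure acts on the annular area.
P = F / A = 2.43e6 N / A

P ≈ 51.1 MPa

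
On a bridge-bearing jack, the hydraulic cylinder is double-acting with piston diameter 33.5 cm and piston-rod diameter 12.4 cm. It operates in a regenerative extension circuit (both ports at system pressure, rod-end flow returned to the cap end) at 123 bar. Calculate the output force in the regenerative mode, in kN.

F ≈ 149 kN

With equal pressure on both faces, forces on the annular region cancel; the net push is pressure × rod cross-section.
Rod cross-section A_rod = π/4 × (12.4 cm)² = 120.8 cm^2
F = P × A_rod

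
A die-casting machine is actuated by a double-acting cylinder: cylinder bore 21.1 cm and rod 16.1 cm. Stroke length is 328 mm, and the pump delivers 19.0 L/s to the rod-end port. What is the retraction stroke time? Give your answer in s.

t ≈ 0.252 s

Rod-side annular area A_ann = π/4 × (21.1² − 16.1²) = 146.1 cm^2
Swept volume V = A × L; t = V / Q = A·L / Q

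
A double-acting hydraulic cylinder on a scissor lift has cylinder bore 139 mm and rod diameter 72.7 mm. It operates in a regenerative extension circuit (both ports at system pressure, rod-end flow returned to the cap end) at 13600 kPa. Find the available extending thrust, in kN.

With equal pressure on both faces, forces on the annular region cancel; the net push is pressure × rod cross-section.
Rod cross-section A_rod = π/4 × (72.7 mm)² = 4151 mm^2
F = P × A_rod

F ≈ 56.5 kN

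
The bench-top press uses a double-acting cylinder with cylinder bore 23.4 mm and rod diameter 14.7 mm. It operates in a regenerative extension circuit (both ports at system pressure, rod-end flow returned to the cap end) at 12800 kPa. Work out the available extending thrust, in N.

With equal pressure on both faces, forces on the annular region cancel; the net push is pressure × rod cross-section.
Rod cross-section A_rod = π/4 × (14.7 mm)² = 169.7 mm^2
F = P × A_rod

F ≈ 2170 N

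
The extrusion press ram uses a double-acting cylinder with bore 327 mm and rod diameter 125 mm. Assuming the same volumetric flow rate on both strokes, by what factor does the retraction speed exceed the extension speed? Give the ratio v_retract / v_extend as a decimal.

Cap-side area A_cap = π/4 × (327 mm)² = 83980 mm^2
Rod-side annular area A_ann = π/4 × (327² − 125²) = 71710 mm^2
For equal Q, v ∝ 1/A, so v_ret/v_ext = A_cap/A_ann.

v_ret/v_ext ≈ 1.17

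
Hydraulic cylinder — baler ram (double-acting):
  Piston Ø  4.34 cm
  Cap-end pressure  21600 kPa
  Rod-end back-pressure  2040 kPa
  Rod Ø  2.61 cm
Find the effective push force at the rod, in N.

Cap-side area A_cap = π/4 × (4.34 cm)² = 14.79 cm^2
Rod-side annular area A_ann = π/4 × (4.34² − 2.61²) = 9.443 cm^2
Net thrust = P_cap·A_cap − P_rod·A_ann = 31950 N − 1926 N

F ≈ 30000 N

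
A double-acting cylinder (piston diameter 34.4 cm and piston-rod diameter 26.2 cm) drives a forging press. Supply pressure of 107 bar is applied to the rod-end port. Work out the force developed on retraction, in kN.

Rod-side annular area A_ann = π/4 × (34.4² − 26.2²) = 390.3 cm^2
On retraction the pressure acts on the annular area (bore minus rod).
F = P × A_ann

F ≈ 418 kN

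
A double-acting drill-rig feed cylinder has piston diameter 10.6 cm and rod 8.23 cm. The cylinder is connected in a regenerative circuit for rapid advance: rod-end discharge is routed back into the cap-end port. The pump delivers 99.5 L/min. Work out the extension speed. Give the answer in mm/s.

v ≈ 312 mm/s

In regeneration the rod-end outflow joins the pump flow into the cap end, so the net volume the pump must supply per unit advance equals the rod cross-section area.
Rod cross-section A_rod = π/4 × (8.23 cm)² = 53.20 cm^2
v = Q_pump / A_rod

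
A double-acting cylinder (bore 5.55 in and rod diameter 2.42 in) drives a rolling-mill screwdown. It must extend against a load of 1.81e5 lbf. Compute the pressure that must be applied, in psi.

P ≈ 7480 psi

Cap-side area A_cap = π/4 × (5.55 in)² = 24.19 in^2
P = F / A = 1.81e5 lbf / A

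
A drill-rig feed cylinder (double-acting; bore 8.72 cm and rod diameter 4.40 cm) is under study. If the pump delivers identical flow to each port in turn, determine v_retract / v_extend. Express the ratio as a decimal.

Cap-side area A_cap = π/4 × (8.72 cm)² = 59.72 cm^2
Rod-side annular area A_ann = π/4 × (8.72² − 4.40²) = 44.52 cm^2
For equal Q, v ∝ 1/A, so v_ret/v_ext = A_cap/A_ann.

v_ret/v_ext ≈ 1.34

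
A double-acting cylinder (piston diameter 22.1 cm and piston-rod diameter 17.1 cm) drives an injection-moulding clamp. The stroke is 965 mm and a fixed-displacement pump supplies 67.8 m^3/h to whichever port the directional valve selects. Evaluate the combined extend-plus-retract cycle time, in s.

t ≈ 2.75 s

Cap-side area A_cap = π/4 × (22.1 cm)² = 383.6 cm^2
Rod-side annular area A_ann = π/4 × (22.1² − 17.1²) = 153.9 cm^2
t_ext = A_cap·L/Q = 1.966 s
t_ret = A_ann·L/Q = 0.7888 s
t_cycle = t_ext + t_ret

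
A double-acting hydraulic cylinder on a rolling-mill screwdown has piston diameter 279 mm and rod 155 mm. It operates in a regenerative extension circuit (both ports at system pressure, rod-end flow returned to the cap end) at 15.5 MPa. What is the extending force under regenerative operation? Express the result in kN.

With equal pressure on both faces, forces on the annular region cancel; the net push is pressure × rod cross-section.
Rod cross-section A_rod = π/4 × (155 mm)² = 18870 mm^2
F = P × A_rod

F ≈ 292 kN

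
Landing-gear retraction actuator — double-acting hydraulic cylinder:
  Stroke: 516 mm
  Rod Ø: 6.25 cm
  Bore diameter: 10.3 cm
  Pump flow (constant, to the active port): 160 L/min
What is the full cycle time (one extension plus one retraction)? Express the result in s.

Cap-side area A_cap = π/4 × (10.3 cm)² = 83.32 cm^2
Rod-side annular area A_ann = π/4 × (10.3² − 6.25²) = 52.64 cm^2
t_ext = A_cap·L/Q = 1.612 s
t_ret = A_ann·L/Q = 1.019 s
t_cycle = t_ext + t_ret

t ≈ 2.63 s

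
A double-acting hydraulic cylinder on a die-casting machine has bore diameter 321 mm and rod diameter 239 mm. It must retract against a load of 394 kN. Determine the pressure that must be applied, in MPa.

P ≈ 10.9 MPa

Rod-side annular area A_ann = π/4 × (321² − 239²) = 36070 mm^2
Retraction: pressure acts on the annular area.
P = F / A = 394 kN / A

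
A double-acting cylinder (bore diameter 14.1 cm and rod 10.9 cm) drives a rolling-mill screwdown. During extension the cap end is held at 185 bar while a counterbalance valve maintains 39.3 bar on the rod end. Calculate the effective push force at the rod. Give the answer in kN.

F ≈ 264 kN

Cap-side area A_cap = π/4 × (14.1 cm)² = 156.1 cm^2
Rod-side annular area A_ann = π/4 × (14.1² − 10.9²) = 62.83 cm^2
Net thrust = P_cap·A_cap − P_rod·A_ann = 288.9 kN − 24.69 kN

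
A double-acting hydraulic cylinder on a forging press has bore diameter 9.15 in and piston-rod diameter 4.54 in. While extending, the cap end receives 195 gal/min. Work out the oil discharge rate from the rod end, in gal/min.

Q_out ≈ 147 gal/min

Cap-side area A_cap = π/4 × (9.15 in)² = 65.76 in^2
Rod-side annular area A_ann = π/4 × (9.15² − 4.54²) = 49.57 in^2
Piston speed v = Q_in/A_cap; rod-end outflow Q_out = v × A_ann = Q_in × A_ann/A_cap.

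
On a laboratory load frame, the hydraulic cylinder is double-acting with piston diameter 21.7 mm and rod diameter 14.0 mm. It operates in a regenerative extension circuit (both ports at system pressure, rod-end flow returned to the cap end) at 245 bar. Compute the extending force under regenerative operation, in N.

With equal pressure on both faces, forces on the annular region cancel; the net push is pressure × rod cross-section.
Rod cross-section A_rod = π/4 × (14.0 mm)² = 153.9 mm^2
F = P × A_rod

F ≈ 3770 N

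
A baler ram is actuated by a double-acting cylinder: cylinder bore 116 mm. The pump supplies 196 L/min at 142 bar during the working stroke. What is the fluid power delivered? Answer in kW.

Hydraulic power = P × Q

W ≈ 46.4 kW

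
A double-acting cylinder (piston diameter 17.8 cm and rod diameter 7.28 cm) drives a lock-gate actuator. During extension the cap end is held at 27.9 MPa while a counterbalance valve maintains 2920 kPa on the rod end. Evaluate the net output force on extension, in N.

F ≈ 6.34e5 N

Cap-side area A_cap = π/4 × (17.8 cm)² = 248.8 cm^2
Rod-side annular area A_ann = π/4 × (17.8² − 7.28²) = 207.2 cm^2
Net thrust = P_cap·A_cap − P_rod·A_ann = 6.943e5 N − 60510 N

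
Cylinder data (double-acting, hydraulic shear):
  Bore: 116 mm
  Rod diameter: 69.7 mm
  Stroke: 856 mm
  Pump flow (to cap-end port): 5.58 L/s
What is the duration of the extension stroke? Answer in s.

Cap-side area A_cap = π/4 × (116 mm)² = 10570 mm^2
Swept volume V = A × L; t = V / Q = A·L / Q

t ≈ 1.62 s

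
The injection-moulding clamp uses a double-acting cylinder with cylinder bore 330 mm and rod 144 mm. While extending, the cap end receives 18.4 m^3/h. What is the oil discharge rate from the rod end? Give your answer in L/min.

Q_out ≈ 248 L/min

Cap-side area A_cap = π/4 × (330 mm)² = 85530 mm^2
Rod-side annular area A_ann = π/4 × (330² − 144²) = 69240 mm^2
Piston speed v = Q_in/A_cap; rod-end outflow Q_out = v × A_ann = Q_in × A_ann/A_cap.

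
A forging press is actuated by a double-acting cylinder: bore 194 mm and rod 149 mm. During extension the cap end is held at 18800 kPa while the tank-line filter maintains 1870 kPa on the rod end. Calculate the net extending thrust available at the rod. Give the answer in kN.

Cap-side area A_cap = π/4 × (194 mm)² = 29560 mm^2
Rod-side annular area A_ann = π/4 × (194² − 149²) = 12120 mm^2
Net thrust = P_cap·A_cap − P_rod·A_ann = 555.7 kN − 22.67 kN

F ≈ 533 kN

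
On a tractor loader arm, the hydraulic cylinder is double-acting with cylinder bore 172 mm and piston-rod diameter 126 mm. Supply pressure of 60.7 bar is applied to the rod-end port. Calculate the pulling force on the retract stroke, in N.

Rod-side annular area A_ann = π/4 × (172² − 126²) = 10770 mm^2
On retraction the pressure acts on the annular area (bore minus rod).
F = P × A_ann

F ≈ 65400 N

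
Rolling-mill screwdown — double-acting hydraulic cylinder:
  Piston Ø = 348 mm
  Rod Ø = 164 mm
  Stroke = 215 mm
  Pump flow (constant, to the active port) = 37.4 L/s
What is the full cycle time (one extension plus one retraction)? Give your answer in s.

Cap-side area A_cap = π/4 × (348 mm)² = 95110 mm^2
Rod-side annular area A_ann = π/4 × (348² − 164²) = 73990 mm^2
t_ext = A_cap·L/Q = 0.5468 s
t_ret = A_ann·L/Q = 0.4253 s
t_cycle = t_ext + t_ret

t ≈ 0.972 s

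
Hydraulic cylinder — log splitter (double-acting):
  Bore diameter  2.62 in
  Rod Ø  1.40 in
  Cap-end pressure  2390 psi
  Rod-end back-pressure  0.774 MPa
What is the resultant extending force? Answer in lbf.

F ≈ 12500 lbf

Cap-side area A_cap = π/4 × (2.62 in)² = 5.391 in^2
Rod-side annular area A_ann = π/4 × (2.62² − 1.40²) = 3.852 in^2
Net thrust = P_cap·A_cap − P_rod·A_ann = 12890 lbf − 432.4 lbf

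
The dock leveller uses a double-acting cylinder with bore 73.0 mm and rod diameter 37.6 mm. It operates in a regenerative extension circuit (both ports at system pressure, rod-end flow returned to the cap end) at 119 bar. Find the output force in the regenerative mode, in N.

F ≈ 13200 N

With equal pressure on both faces, forces on the annular region cancel; the net push is pressure × rod cross-section.
Rod cross-section A_rod = π/4 × (37.6 mm)² = 1110 mm^2
F = P × A_rod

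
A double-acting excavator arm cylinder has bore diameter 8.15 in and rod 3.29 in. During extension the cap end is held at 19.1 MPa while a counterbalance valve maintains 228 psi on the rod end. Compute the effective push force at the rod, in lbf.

Cap-side area A_cap = π/4 × (8.15 in)² = 52.17 in^2
Rod-side annular area A_ann = π/4 × (8.15² − 3.29²) = 43.67 in^2
Net thrust = P_cap·A_cap − P_rod·A_ann = 1.445e5 lbf − 9956 lbf

F ≈ 1.35e5 lbf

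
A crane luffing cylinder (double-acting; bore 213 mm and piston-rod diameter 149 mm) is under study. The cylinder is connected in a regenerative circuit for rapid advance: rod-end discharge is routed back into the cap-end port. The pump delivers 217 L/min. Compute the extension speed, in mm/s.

In regeneration the rod-end outflow joins the pump flow into the cap end, so the net volume the pump must supply per unit advance equals the rod cross-section area.
Rod cross-section A_rod = π/4 × (149 mm)² = 17440 mm^2
v = Q_pump / A_rod

v ≈ 207 mm/s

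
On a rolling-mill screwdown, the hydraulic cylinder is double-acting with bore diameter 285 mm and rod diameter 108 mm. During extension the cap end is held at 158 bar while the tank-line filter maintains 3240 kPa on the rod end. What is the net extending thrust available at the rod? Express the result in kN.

Cap-side area A_cap = π/4 × (285 mm)² = 63790 mm^2
Rod-side annular area A_ann = π/4 × (285² − 108²) = 54630 mm^2
Net thrust = P_cap·A_cap − P_rod·A_ann = 1008 kN − 177.0 kN

F ≈ 831 kN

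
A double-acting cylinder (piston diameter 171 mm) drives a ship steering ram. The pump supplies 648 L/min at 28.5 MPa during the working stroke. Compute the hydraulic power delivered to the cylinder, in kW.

W ≈ 308 kW

Hydraulic power = P × Q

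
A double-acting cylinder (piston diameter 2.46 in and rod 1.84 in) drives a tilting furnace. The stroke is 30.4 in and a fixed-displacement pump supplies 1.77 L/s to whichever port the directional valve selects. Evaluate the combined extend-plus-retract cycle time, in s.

t ≈ 1.93 s

Cap-side area A_cap = π/4 × (2.46 in)² = 4.753 in^2
Rod-side annular area A_ann = π/4 × (2.46² − 1.84²) = 2.094 in^2
t_ext = A_cap·L/Q = 1.338 s
t_ret = A_ann·L/Q = 0.5893 s
t_cycle = t_ext + t_ret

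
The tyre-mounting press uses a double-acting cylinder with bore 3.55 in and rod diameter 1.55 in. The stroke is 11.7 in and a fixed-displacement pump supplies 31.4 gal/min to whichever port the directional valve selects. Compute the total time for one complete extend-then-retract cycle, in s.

t ≈ 1.73 s

Cap-side area A_cap = π/4 × (3.55 in)² = 9.898 in^2
Rod-side annular area A_ann = π/4 × (3.55² − 1.55²) = 8.011 in^2
t_ext = A_cap·L/Q = 0.9579 s
t_ret = A_ann·L/Q = 0.7753 s
t_cycle = t_ext + t_ret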